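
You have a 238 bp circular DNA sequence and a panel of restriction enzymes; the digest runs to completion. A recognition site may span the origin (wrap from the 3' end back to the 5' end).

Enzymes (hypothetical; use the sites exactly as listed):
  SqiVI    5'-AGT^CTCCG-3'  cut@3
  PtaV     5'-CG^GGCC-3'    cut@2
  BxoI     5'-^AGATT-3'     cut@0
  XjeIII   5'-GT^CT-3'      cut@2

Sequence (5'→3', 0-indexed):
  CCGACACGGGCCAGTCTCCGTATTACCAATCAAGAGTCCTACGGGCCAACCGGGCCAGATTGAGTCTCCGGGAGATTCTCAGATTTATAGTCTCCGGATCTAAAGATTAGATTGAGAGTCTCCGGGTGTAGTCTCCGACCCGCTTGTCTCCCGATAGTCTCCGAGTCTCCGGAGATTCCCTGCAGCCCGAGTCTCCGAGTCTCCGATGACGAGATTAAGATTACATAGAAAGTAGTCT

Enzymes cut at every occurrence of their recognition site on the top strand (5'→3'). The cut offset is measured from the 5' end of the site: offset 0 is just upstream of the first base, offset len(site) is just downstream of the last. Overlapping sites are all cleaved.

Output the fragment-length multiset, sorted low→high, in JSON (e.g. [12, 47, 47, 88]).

Site scan:
  SqiVI (AGTCTCCG, off=3): starts [12, 62, 88, 116, 129, 155, 163, 189, 197, 233] → cuts [15, 65, 91, 119, 132, 158, 166, 192, 200, 236]
  PtaV (CGGGCC, off=2): starts [6, 41, 50] → cuts [8, 43, 52]
  BxoI (AGATT, off=0): starts [56, 72, 80, 103, 108, 172, 211, 217] → cuts [56, 72, 80, 103, 108, 172, 211, 217]
  XjeIII (GTCT, off=2): starts [13, 63, 89, 117, 130, 145, 156, 164, 190, 198, 234] → cuts [15, 65, 91, 119, 132, 147, 158, 166, 192, 200, 236]

Pooled cuts: [8, 15, 43, 52, 56, 65, 72, 80, 91, 103, 108, 119, 132, 147, 158, 166, 172, 192, 200, 211, 217, 236]

Fragments:
  8→15: 7 bp
  15→43: 28 bp
  43→52: 9 bp
  52→56: 4 bp
  56→65: 9 bp
  65→72: 7 bp
  72→80: 8 bp
  80→91: 11 bp
  91→103: 12 bp
  103→108: 5 bp
  108→119: 11 bp
  119→132: 13 bp
  132→147: 15 bp
  147→158: 11 bp
  158→166: 8 bp
  166→172: 6 bp
  172→192: 20 bp
  192→200: 8 bp
  200→211: 11 bp
  211→217: 6 bp
  217→236: 19 bp
  236→8 (wrap): 238-236+8 = 10 bp

[4,5,6,6,7,7,8,8,8,9,9,10,11,11,11,11,12,13,15,19,20,28]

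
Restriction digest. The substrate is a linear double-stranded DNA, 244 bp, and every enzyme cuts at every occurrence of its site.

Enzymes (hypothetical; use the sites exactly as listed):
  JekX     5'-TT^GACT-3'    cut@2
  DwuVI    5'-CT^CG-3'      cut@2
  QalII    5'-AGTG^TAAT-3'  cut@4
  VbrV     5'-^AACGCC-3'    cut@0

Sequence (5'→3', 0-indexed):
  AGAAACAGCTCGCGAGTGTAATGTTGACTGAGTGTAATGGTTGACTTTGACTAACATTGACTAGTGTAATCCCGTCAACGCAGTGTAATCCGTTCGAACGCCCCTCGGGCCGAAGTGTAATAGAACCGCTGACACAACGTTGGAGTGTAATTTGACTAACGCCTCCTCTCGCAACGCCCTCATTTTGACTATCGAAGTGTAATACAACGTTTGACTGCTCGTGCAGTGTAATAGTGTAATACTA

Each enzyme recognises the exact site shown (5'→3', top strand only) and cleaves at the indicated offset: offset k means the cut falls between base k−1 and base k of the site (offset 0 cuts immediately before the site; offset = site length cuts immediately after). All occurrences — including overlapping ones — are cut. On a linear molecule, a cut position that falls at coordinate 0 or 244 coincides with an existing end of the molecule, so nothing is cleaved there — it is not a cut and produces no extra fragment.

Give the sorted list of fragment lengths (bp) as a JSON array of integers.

[3,4,6,6,7,7,8,8,8,8,8,9,9,9,10,10,11,12,12,13,13,14,19,30]

Per-enzyme occurrences:
  JekX TTGACT/2: at [23, 40, 46, 56, 151, 184, 210] ⇒ [25, 42, 48, 58, 153, 186, 212]
  DwuVI CTCG/2: at [8, 103, 167, 217] ⇒ [10, 105, 169, 219]
  QalII AGTGTAAT/4: at [14, 30, 62, 81, 113, 143, 195, 224, 232] ⇒ [18, 34, 66, 85, 117, 147, 199, 228, 236]
  VbrV AACGCC/0: at [96, 157, 172] ⇒ [96, 157, 172]

All cut coordinates (distinct, sorted): [10, 18, 25, 34, 42, 48, 58, 66, 85, 96, 105, 117, 147, 153, 157, 169, 172, 186, 199, 212, 219, 228, 236]

Fragments:
  [0,10): 10 bp
  [10,18): 8 bp
  [18,25): 7 bp
  [25,34): 9 bp
  [34,42): 8 bp
  [42,48): 6 bp
  [48,58): 10 bp
  [58,66): 8 bp
  [66,85): 19 bp
  [85,96): 11 bp
  [96,105): 9 bp
  [105,117): 12 bp
  [117,147): 30 bp
  [147,153): 6 bp
  [153,157): 4 bp
  [157,169): 12 bp
  [169,172): 3 bp
  [172,186): 14 bp
  [186,199): 13 bp
  [199,212): 13 bp
  [212,219): 7 bp
  [219,228): 9 bp
  [228,236): 8 bp
  [236,244): 8 bp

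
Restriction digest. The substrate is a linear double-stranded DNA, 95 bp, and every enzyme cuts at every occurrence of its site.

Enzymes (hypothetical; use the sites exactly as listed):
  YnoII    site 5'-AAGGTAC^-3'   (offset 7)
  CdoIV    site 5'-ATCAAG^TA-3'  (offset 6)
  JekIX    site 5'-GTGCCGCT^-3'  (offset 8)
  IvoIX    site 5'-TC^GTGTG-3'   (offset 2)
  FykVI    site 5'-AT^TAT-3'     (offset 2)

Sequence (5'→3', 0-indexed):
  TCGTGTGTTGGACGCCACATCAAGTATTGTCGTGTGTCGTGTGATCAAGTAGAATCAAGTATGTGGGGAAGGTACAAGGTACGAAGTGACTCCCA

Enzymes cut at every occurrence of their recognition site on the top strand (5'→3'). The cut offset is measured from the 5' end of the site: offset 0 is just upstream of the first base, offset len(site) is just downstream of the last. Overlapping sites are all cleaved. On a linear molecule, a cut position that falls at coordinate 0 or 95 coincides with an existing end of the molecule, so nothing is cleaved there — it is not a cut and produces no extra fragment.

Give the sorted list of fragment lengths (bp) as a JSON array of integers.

Scan for sites:
  YnoII AAGGTAC/7: at [68, 75] ⇒ [75, 82]
  CdoIV ATCAAGTA/6: at [18, 43, 53] ⇒ [24, 49, 59]
  JekIX (GTGCCGCT, off=8): no sites
  IvoIX TCGTGTG/2: at [0, 29, 36] ⇒ [2, 31, 38]
  FykVI (ATTAT, off=2): no sites

All cut coordinates (distinct, sorted): [2, 24, 31, 38, 49, 59, 75, 82]

Fragment lengths:
  [0,2): 2 bp
  [2,24): 22 bp
  [24,31): 7 bp
  [31,38): 7 bp
  [38,49): 11 bp
  [49,59): 10 bp
  [59,75): 16 bp
  [75,82): 7 bp
  [82,95): 13 bp

[2,7,7,7,10,11,13,16,22]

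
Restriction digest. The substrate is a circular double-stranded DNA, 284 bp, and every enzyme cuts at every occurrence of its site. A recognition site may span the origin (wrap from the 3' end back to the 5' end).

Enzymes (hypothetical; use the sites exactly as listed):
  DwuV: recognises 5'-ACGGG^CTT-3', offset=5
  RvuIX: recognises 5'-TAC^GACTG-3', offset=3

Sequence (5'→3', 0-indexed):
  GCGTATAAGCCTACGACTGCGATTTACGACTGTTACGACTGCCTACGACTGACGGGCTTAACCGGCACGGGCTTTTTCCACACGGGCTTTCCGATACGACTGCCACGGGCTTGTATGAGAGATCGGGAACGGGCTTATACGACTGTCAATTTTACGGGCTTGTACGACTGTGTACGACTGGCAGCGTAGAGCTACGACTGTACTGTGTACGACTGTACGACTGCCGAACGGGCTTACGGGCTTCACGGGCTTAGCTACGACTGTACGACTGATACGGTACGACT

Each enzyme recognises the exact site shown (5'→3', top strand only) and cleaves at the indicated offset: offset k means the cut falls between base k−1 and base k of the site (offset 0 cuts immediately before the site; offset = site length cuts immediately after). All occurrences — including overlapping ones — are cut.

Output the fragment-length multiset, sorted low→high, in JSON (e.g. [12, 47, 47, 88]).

[7,7,8,8,8,9,9,9,10,10,10,11,12,13,14,14,15,15,15,18,18,20,24]

Site scan:
  DwuV ACGGGCTT/5: at [51, 66, 81, 104, 128, 153, 227, 235, 244] ⇒ [56, 71, 86, 109, 133, 158, 232, 240, 249]
  RvuIX TACGACTG/3: at [11, 24, 33, 43, 94, 137, 162, 172, 192, 207, 215, 255, 263, 277] ⇒ [14, 27, 36, 46, 97, 140, 165, 175, 195, 210, 218, 258, 266, 280]

All cut coordinates (distinct, sorted): [14, 27, 36, 46, 56, 71, 86, 97, 109, 133, 140, 158, 165, 175, 195, 210, 218, 232, 240, 249, 258, 266, 280]

Fragments:
  14→27: 13 bp
  27→36: 9 bp
  36→46: 10 bp
  46→56: 10 bp
  56→71: 15 bp
  71→86: 15 bp
  86→97: 11 bp
  97→109: 12 bp
  109→133: 24 bp
  133→140: 7 bp
  140→158: 18 bp
  158→165: 7 bp
  165→175: 10 bp
  175→195: 20 bp
  195→210: 15 bp
  210→218: 8 bp
  218→232: 14 bp
  232→240: 8 bp
  240→249: 9 bp
  249→258: 9 bp
  258→266: 8 bp
  266→280: 14 bp
  280→14 (wrap): 284-280+14 = 18 bp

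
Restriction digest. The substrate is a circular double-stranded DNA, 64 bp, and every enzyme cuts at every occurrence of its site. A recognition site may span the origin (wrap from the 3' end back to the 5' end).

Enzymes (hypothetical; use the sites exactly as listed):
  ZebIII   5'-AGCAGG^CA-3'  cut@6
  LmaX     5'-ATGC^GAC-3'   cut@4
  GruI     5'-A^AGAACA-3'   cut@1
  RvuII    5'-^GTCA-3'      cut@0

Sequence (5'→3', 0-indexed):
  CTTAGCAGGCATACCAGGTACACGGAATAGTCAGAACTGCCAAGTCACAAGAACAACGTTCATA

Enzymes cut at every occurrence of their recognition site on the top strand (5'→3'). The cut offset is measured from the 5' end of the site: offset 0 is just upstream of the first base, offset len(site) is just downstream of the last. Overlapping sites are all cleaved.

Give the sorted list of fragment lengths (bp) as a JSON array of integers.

Scan for sites:
  ZebIII (AGCAGGCA, off=6): starts [3] → cuts [9]
  LmaX (ATGCGAC, off=4): no sites
  GruI (AAGAACA, off=1): starts [48] → cuts [49]
  RvuII (GTCA, off=0): starts [29, 43] → cuts [29, 43]

Pooled cuts: [9, 29, 43, 49]

Fragments:
  9→29: 20 bp
  29→43: 14 bp
  43→49: 6 bp
  49→9 (wrap): 64-49+9 = 24 bp

[6,14,20,24]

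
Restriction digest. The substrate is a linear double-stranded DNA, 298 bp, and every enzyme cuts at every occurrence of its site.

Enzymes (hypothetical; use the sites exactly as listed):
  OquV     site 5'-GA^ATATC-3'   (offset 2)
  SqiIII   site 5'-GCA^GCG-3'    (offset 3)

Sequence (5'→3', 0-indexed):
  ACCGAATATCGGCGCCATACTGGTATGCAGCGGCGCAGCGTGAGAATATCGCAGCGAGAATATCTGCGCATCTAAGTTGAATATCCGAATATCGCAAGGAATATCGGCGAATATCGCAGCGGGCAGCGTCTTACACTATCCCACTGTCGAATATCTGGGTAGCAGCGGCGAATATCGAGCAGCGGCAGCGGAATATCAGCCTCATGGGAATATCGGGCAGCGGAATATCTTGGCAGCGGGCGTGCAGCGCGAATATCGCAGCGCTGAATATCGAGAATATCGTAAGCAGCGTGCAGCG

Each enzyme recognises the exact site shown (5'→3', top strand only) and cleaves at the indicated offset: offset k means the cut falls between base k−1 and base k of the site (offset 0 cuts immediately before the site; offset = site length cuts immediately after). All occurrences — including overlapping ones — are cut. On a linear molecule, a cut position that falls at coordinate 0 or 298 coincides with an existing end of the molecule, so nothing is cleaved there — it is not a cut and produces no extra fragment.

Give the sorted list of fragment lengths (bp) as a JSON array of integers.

Scan for sites:
  OquV GAATATC/2: at [3, 43, 57, 78, 86, 98, 108, 148, 169, 190, 207, 222, 250, 265, 274] ⇒ [5, 45, 59, 80, 88, 100, 110, 150, 171, 192, 209, 224, 252, 267, 276]
  SqiIII GCAGCG/3: at [26, 34, 50, 115, 122, 161, 178, 184, 216, 232, 243, 257, 285, 292] ⇒ [29, 37, 53, 118, 125, 164, 181, 187, 219, 235, 246, 260, 288, 295]

All cut coordinates (distinct, sorted): [5, 29, 37, 45, 53, 59, 80, 88, 100, 110, 118, 125, 150, 164, 171, 181, 187, 192, 209, 219, 224, 235, 246, 252, 260, 267, 276, 288, 295]

Fragment lengths:
  [0,5): 5 bp
  [5,29): 24 bp
  [29,37): 8 bp
  [37,45): 8 bp
  [45,53): 8 bp
  [53,59): 6 bp
  [59,80): 21 bp
  [80,88): 8 bp
  [88,100): 12 bp
  [100,110): 10 bp
  [110,118): 8 bp
  [118,125): 7 bp
  [125,150): 25 bp
  [150,164): 14 bp
  [164,171): 7 bp
  [171,181): 10 bp
  [181,187): 6 bp
  [187,192): 5 bp
  [192,209): 17 bp
  [209,219): 10 bp
  [219,224): 5 bp
  [224,235): 11 bp
  [235,246): 11 bp
  [246,252): 6 bp
  [252,260): 8 bp
  [260,267): 7 bp
  [267,276): 9 bp
  [276,288): 12 bp
  [288,295): 7 bp
  [295,298): 3 bp

[3,5,5,5,6,6,6,7,7,7,7,8,8,8,8,8,8,9,10,10,10,11,11,12,12,14,17,21,24,25]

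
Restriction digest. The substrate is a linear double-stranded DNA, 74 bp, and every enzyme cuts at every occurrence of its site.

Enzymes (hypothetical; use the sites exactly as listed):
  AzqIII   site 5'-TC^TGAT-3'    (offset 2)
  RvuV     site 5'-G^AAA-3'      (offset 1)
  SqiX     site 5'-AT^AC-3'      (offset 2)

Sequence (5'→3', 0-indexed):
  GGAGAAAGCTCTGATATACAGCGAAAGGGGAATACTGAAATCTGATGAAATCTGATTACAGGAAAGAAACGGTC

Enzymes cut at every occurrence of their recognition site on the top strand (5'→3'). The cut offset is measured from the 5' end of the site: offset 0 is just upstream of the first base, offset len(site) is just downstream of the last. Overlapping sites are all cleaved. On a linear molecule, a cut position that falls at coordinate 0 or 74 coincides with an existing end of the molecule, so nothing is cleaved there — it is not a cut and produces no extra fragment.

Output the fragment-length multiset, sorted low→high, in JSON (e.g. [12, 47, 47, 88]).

Scan for sites:
  AzqIII TCTGAT/2: at [9, 40, 50] ⇒ [11, 42, 52]
  RvuV GAAA/1: at [3, 22, 36, 46, 61, 65] ⇒ [4, 23, 37, 47, 62, 66]
  SqiX ATAC/2: at [15, 31] ⇒ [17, 33]

Pooled cuts: [4, 11, 17, 23, 33, 37, 42, 47, 52, 62, 66]

Fragment lengths:
  [0,4): 4 bp
  [4,11): 7 bp
  [11,17): 6 bp
  [17,23): 6 bp
  [23,33): 10 bp
  [33,37): 4 bp
  [37,42): 5 bp
  [42,47): 5 bp
  [47,52): 5 bp
  [52,62): 10 bp
  [62,66): 4 bp
  [66,74): 8 bp

[4,4,4,5,5,5,6,6,7,8,10,10]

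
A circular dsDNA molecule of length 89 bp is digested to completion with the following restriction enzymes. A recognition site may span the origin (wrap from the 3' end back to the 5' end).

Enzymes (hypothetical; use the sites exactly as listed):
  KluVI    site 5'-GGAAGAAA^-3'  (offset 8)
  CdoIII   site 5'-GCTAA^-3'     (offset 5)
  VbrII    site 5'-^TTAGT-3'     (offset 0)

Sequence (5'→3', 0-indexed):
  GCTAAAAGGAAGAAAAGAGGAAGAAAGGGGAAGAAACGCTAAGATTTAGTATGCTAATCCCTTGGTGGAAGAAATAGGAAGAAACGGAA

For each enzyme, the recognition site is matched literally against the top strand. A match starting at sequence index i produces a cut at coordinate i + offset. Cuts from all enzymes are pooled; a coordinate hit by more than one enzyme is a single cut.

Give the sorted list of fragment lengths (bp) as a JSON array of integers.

[3,6,10,10,10,10,11,12,17]

Scan for sites:
  KluVI GGAAGAAA/8: at [7, 18, 28, 66, 76] ⇒ [15, 26, 36, 74, 84]
  CdoIII GCTAA/5: at [0, 37, 52] ⇒ [5, 42, 57]
  VbrII TTAGT/0: at [45] ⇒ [45]

All cut coordinates (distinct, sorted): [5, 15, 26, 36, 42, 45, 57, 74, 84]

Fragment lengths:
  5→15: 10 bp
  15→26: 11 bp
  26→36: 10 bp
  36→42: 6 bp
  42→45: 3 bp
  45→57: 12 bp
  57→74: 17 bp
  74→84: 10 bp
  84→5 (wrap): 89-84+5 = 10 bp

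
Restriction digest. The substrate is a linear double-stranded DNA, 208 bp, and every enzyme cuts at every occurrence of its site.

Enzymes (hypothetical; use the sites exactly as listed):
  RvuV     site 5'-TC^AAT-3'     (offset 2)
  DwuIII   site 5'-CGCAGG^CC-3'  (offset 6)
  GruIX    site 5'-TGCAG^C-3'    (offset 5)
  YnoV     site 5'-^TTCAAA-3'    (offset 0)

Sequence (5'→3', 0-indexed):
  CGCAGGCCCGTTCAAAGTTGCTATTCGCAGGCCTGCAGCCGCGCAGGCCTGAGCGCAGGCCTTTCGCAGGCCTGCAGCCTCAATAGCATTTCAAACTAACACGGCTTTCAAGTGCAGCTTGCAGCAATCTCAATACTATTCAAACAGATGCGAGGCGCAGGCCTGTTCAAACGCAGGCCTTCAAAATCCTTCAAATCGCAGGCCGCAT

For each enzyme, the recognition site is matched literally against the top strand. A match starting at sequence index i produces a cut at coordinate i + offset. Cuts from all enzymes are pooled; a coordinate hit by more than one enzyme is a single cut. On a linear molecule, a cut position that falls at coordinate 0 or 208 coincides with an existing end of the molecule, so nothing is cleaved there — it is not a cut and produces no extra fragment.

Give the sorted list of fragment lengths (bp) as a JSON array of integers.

[2,4,4,4,6,6,7,7,7,7,7,8,9,10,11,12,12,13,21,23,28]

Scan for sites:
  RvuV (TCAAT, off=2): starts [79, 129] → cuts [81, 131]
  DwuIII (CGCAGGCC, off=6): starts [0, 25, 41, 53, 64, 155, 171, 196] → cuts [6, 31, 47, 59, 70, 161, 177, 202]
  GruIX (TGCAGC, off=5): starts [33, 72, 112, 119] → cuts [38, 77, 117, 124]
  YnoV (TTCAAA, off=0): starts [10, 89, 138, 165, 179, 189] → cuts [10, 89, 138, 165, 179, 189]

All cut coordinates (distinct, sorted): [6, 10, 31, 38, 47, 59, 70, 77, 81, 89, 117, 124, 131, 138, 161, 165, 177, 179, 189, 202]

Fragments:
  [0,6): 6 bp
  [6,10): 4 bp
  [10,31): 21 bp
  [31,38): 7 bp
  [38,47): 9 bp
  [47,59): 12 bp
  [59,70): 11 bp
  [70,77): 7 bp
  [77,81): 4 bp
  [81,89): 8 bp
  [89,117): 28 bp
  [117,124): 7 bp
  [124,131): 7 bp
  [131,138): 7 bp
  [138,161): 23 bp
  [161,165): 4 bp
  [165,177): 12 bp
  [177,179): 2 bp
  [179,189): 10 bp
  [189,202): 13 bp
  [202,208): 6 bp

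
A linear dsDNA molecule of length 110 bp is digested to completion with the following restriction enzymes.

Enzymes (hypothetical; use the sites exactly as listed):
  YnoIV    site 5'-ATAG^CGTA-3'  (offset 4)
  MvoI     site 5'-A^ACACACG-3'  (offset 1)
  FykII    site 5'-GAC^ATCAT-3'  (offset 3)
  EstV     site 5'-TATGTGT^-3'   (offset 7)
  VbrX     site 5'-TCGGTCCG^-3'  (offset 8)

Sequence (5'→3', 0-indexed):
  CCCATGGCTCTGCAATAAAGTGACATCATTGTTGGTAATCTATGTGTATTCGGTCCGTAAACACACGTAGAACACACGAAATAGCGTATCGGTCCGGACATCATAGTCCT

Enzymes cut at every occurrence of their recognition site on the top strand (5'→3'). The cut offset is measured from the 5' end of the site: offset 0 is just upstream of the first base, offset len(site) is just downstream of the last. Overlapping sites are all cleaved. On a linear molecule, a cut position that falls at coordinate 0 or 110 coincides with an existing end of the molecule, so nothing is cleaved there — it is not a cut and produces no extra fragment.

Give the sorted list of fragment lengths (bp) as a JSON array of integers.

[3,3,10,11,11,12,13,23,24]

Scan for sites:
  YnoIV (ATAGCGTA, off=4): starts [80] → cuts [84]
  MvoI (AACACACG, off=1): starts [59, 70] → cuts [60, 71]
  FykII (GACATCAT, off=3): starts [21, 96] → cuts [24, 99]
  EstV (TATGTGT, off=7): starts [40] → cuts [47]
  VbrX (TCGGTCCG, off=8): starts [49, 88] → cuts [57, 96]

Pooled cuts: [24, 47, 57, 60, 71, 84, 96, 99]

Fragment lengths:
  [0,24): 24 bp
  [24,47): 23 bp
  [47,57): 10 bp
  [57,60): 3 bp
  [60,71): 11 bp
  [71,84): 13 bp
  [84,96): 12 bp
  [96,99): 3 bp
  [99,110): 11 bp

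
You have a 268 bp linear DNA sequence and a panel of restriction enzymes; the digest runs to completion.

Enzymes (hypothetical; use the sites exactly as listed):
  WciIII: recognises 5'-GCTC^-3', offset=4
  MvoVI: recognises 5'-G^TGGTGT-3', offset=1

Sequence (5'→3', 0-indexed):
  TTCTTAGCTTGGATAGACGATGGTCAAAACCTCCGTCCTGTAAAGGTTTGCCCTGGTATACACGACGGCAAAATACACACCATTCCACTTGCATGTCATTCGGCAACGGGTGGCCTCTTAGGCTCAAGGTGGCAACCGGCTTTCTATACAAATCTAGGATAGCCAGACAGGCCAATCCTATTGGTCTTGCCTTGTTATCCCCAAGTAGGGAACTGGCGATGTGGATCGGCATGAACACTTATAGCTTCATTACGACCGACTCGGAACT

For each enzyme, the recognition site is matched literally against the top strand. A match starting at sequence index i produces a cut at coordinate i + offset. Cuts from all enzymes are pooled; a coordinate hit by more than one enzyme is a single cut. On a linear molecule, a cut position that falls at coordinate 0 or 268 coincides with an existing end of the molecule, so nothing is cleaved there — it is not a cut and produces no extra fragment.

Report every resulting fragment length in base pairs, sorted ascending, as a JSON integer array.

[125,143]

Per-enzyme occurrences:
  WciIII (GCTC, off=4): starts [121] → cuts [125]
  MvoVI (GTGGTGT, off=1): no sites

All cut coordinates (distinct, sorted): [125]

Fragment lengths:
  [0,125): 125 bp
  [125,268): 143 bp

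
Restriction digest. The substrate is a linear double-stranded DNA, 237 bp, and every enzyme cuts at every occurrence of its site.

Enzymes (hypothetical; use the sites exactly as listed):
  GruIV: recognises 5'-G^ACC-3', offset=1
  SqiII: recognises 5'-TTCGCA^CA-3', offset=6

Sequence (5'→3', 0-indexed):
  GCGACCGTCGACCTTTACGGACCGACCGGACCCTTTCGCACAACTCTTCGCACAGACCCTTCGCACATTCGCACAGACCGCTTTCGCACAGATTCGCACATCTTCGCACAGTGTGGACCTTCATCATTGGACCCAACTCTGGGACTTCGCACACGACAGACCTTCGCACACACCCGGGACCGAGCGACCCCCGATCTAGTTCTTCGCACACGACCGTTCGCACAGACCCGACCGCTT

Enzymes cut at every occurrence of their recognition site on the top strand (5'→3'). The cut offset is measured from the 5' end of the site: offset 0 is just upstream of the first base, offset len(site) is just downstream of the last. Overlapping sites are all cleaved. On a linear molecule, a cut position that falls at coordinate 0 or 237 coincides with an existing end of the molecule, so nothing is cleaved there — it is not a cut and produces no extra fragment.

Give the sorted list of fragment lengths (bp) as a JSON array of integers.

Scan for sites:
  GruIV GACC/1: at [2, 9, 19, 23, 28, 54, 75, 115, 129, 158, 177, 185, 211, 224, 229] ⇒ [3, 10, 20, 24, 29, 55, 76, 116, 130, 159, 178, 186, 212, 225, 230]
  SqiII TTCGCACA/6: at [34, 46, 59, 67, 82, 92, 102, 145, 162, 202, 216] ⇒ [40, 52, 65, 73, 88, 98, 108, 151, 168, 208, 222]

All cut coordinates (distinct, sorted): [3, 10, 20, 24, 29, 40, 52, 55, 65, 73, 76, 88, 98, 108, 116, 130, 151, 159, 168, 178, 186, 208, 212, 222, 225, 230]

Fragment lengths:
  [0,3): 3 bp
  [3,10): 7 bp
  [10,20): 10 bp
  [20,24): 4 bp
  [24,29): 5 bp
  [29,40): 11 bp
  [40,52): 12 bp
  [52,55): 3 bp
  [55,65): 10 bp
  [65,73): 8 bp
  [73,76): 3 bp
  [76,88): 12 bp
  [88,98): 10 bp
  [98,108): 10 bp
  [108,116): 8 bp
  [116,130): 14 bp
  [130,151): 21 bp
  [151,159): 8 bp
  [159,168): 9 bp
  [168,178): 10 bp
  [178,186): 8 bp
  [186,208): 22 bp
  [208,212): 4 bp
  [212,222): 10 bp
  [222,225): 3 bp
  [225,230): 5 bp
  [230,237): 7 bp

[3,3,3,3,4,4,5,5,7,7,8,8,8,8,9,10,10,10,10,10,10,11,12,12,14,21,22]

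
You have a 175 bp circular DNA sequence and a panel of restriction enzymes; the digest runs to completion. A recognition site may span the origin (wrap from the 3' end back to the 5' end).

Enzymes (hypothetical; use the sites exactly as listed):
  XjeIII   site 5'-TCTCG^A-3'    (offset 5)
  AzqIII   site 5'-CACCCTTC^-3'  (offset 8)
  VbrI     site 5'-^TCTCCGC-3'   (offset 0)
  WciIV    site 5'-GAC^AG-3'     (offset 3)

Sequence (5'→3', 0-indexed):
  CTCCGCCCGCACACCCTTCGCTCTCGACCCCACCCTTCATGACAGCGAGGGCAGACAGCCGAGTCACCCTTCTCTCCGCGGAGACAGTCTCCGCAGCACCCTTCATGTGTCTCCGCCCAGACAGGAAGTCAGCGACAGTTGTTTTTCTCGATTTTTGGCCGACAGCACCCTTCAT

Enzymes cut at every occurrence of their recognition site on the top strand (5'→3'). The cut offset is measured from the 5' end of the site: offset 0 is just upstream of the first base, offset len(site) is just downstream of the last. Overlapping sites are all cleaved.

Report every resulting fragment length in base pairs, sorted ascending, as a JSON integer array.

[1,2,5,5,7,10,12,13,13,13,13,14,14,16,17,20]

Scan for sites:
  XjeIII TCTCGA/5: at [21, 145] ⇒ [26, 150]
  AzqIII CACCCTTC/8: at [11, 30, 64, 96, 165] ⇒ [19, 38, 72, 104, 173]
  VbrI TCTCCGC/0: at [72, 87, 109, 174] ⇒ [72, 87, 109, 174]
  WciIV GACAG/3: at [40, 53, 82, 119, 133, 160] ⇒ [43, 56, 85, 122, 136, 163]

All cut coordinates (distinct, sorted): [19, 26, 38, 43, 56, 72, 85, 87, 104, 109, 122, 136, 150, 163, 173, 174]

Fragment lengths:
  19→26: 7 bp
  26→38: 12 bp
  38→43: 5 bp
  43→56: 13 bp
  56→72: 16 bp
  72→85: 13 bp
  85→87: 2 bp
  87→104: 17 bp
  104→109: 5 bp
  109→122: 13 bp
  122→136: 14 bp
  136→150: 14 bp
  150→163: 13 bp
  163→173: 10 bp
  173→174: 1 bp
  174→19 (wrap): 175-174+19 = 20 bp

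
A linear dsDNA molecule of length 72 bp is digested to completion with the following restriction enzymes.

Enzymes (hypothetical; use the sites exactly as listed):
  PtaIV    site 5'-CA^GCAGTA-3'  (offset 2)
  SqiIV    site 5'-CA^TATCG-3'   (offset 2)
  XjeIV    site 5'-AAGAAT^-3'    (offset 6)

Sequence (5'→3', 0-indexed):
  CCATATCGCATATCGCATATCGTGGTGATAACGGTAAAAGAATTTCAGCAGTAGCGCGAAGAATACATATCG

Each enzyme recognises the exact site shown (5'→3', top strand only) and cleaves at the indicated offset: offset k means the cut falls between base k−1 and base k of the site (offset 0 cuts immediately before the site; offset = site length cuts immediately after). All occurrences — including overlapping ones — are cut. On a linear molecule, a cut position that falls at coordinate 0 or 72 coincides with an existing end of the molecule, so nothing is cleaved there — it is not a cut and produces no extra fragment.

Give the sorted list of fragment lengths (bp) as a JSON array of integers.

[3,3,4,5,7,7,17,26]

Per-enzyme occurrences:
  PtaIV (CAGCAGTA, off=2): starts [45] → cuts [47]
  SqiIV (CATATCG, off=2): starts [1, 8, 15, 65] → cuts [3, 10, 17, 67]
  XjeIV (AAGAAT, off=6): starts [37, 58] → cuts [43, 64]

Pooled cuts: [3, 10, 17, 43, 47, 64, 67]

Fragments:
  [0,3): 3 bp
  [3,10): 7 bp
  [10,17): 7 bp
  [17,43): 26 bp
  [43,47): 4 bp
  [47,64): 17 bp
  [64,67): 3 bp
  [67,72): 5 bp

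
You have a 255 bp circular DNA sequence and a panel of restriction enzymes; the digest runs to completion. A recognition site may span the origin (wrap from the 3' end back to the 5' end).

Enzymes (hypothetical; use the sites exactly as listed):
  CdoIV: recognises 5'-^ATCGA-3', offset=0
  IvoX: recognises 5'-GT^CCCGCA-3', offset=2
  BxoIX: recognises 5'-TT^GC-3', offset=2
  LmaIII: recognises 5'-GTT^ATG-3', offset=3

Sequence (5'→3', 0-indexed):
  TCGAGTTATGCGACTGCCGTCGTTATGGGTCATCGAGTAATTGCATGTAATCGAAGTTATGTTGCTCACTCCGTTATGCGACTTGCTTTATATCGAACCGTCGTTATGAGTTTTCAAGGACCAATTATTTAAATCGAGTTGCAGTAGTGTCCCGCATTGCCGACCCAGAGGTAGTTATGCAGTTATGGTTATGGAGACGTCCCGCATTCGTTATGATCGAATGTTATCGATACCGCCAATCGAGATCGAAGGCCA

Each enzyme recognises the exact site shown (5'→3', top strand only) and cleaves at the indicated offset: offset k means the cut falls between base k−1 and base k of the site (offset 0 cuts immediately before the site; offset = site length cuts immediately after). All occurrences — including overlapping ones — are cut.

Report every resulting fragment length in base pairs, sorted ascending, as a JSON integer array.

[3,5,6,6,7,7,7,8,8,8,8,9,9,10,10,10,10,11,12,12,13,14,17,18,27]

Per-enzyme occurrences:
  CdoIV (ATCGA, off=0): starts [31, 49, 91, 132, 215, 225, 238, 244, 254] → cuts [31, 49, 91, 132, 215, 225, 238, 244, 254]
  IvoX (GTCCCGCA, off=2): starts [148, 198] → cuts [150, 200]
  BxoIX (TTGC, off=2): starts [40, 61, 82, 138, 156] → cuts [42, 63, 84, 140, 158]
  LmaIII (GTTATG, off=3): starts [4, 21, 55, 72, 102, 173, 181, 187, 209] → cuts [7, 24, 58, 75, 105, 176, 184, 190, 212]

Pooled cuts: [7, 24, 31, 42, 49, 58, 63, 75, 84, 91, 105, 132, 140, 150, 158, 176, 184, 190, 200, 212, 215, 225, 238, 244, 254]

Fragments:
  7→24: 17 bp
  24→31: 7 bp
  31→42: 11 bp
  42→49: 7 bp
  49→58: 9 bp
  58→63: 5 bp
  63→75: 12 bp
  75→84: 9 bp
  84→91: 7 bp
  91→105: 14 bp
  105→132: 27 bp
  132→140: 8 bp
  140→150: 10 bp
  150→158: 8 bp
  158→176: 18 bp
  176→184: 8 bp
  184→190: 6 bp
  190→200: 10 bp
  200→212: 12 bp
  212→215: 3 bp
  215→225: 10 bp
  225→238: 13 bp
  238→244: 6 bp
  244→254: 10 bp
  254→7 (wrap): 255-254+7 = 8 bp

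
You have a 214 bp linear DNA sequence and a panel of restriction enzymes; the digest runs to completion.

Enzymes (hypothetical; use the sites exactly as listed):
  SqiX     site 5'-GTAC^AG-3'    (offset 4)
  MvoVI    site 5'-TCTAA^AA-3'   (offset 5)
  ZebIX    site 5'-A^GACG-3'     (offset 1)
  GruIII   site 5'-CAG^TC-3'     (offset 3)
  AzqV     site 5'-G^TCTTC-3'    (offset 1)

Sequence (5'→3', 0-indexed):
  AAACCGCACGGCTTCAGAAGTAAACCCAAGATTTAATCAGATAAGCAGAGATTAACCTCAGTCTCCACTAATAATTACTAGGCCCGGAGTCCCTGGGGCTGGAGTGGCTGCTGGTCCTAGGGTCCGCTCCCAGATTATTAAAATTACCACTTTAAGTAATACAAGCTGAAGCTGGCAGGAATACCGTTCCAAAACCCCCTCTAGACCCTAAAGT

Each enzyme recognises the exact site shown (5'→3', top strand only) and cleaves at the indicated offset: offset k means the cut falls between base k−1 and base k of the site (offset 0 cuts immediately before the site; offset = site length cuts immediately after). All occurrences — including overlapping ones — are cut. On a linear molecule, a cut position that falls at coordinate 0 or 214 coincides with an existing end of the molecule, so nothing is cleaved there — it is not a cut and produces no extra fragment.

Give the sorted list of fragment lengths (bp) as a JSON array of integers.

[61,153]

Site scan:
  SqiX (GTACAG, off=4): no sites
  MvoVI (TCTAAAA, off=5): no sites
  ZebIX (AGACG, off=1): no sites
  GruIII CAGTC/3: at [58] ⇒ [61]
  AzqV (GTCTTC, off=1): no sites

All cut coordinates (distinct, sorted): [61]

Fragment lengths:
  [0,61): 61 bp
  [61,214): 153 bp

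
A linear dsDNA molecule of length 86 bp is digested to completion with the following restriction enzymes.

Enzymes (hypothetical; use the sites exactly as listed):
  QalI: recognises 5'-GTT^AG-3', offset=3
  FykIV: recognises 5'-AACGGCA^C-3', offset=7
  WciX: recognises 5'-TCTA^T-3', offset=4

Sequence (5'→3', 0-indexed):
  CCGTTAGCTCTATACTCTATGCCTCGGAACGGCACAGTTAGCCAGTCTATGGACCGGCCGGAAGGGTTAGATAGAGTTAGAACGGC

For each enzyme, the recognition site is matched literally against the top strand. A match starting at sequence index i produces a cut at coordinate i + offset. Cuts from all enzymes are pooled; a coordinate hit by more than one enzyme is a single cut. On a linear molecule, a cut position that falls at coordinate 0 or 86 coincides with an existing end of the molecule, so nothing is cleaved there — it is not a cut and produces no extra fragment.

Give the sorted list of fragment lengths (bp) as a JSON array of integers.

[5,5,7,7,8,10,10,15,19]

Scan for sites:
  QalI GTTAG/3: at [2, 36, 65, 75] ⇒ [5, 39, 68, 78]
  FykIV AACGGCAC/7: at [27] ⇒ [34]
  WciX TCTAT/4: at [8, 15, 45] ⇒ [12, 19, 49]

All cut coordinates (distinct, sorted): [5, 12, 19, 34, 39, 49, 68, 78]

Fragments:
  [0,5): 5 bp
  [5,12): 7 bp
  [12,19): 7 bp
  [19,34): 15 bp
  [34,39): 5 bp
  [39,49): 10 bp
  [49,68): 19 bp
  [68,78): 10 bp
  [78,86): 8 bp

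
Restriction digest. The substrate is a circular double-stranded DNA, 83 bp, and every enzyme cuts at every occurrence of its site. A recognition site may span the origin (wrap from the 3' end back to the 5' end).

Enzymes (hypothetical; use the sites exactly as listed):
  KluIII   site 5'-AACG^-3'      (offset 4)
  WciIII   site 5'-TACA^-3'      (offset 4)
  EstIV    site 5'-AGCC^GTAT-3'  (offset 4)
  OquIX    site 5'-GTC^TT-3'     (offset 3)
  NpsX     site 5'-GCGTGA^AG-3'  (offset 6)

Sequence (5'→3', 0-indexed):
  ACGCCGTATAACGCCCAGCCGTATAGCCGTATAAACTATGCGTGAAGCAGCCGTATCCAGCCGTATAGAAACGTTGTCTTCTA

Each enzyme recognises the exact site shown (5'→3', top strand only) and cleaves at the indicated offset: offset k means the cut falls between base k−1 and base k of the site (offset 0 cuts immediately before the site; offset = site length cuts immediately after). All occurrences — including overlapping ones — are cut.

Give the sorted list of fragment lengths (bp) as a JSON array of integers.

[5,7,7,8,8,10,10,11,17]

Per-enzyme occurrences:
  KluIII AACG/4: at [9, 69, 82] ⇒ [3, 13, 73]
  WciIII (TACA, off=4): no sites
  EstIV AGCCGTAT/4: at [16, 24, 48, 58] ⇒ [20, 28, 52, 62]
  OquIX GTCTT/3: at [75] ⇒ [78]
  NpsX GCGTGAAG/6: at [39] ⇒ [45]

Pooled cuts: [3, 13, 20, 28, 45, 52, 62, 73, 78]

Fragment lengths:
  3→13: 10 bp
  13→20: 7 bp
  20→28: 8 bp
  28→45: 17 bp
  45→52: 7 bp
  52→62: 10 bp
  62→73: 11 bp
  73→78: 5 bp
  78→3 (wrap): 83-78+3 = 8 bp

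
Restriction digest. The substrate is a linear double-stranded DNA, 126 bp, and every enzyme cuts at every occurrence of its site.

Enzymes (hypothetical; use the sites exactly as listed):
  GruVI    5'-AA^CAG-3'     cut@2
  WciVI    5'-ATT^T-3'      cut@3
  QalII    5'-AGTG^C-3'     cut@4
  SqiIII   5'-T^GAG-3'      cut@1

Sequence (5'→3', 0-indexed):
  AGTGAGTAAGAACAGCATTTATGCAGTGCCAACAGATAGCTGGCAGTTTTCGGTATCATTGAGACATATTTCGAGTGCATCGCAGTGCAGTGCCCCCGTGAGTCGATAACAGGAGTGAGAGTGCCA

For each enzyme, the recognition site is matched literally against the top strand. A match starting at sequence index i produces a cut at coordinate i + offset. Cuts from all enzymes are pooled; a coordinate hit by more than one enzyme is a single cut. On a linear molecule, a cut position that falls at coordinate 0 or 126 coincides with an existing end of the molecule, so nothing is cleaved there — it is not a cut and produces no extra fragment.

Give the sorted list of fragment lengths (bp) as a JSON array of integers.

Site scan:
  GruVI (AACAG, off=2): starts [10, 30, 107] → cuts [12, 32, 109]
  WciVI (ATTT, off=3): starts [16, 67] → cuts [19, 70]
  QalII (AGTGC, off=4): starts [24, 73, 83, 88, 119] → cuts [28, 77, 87, 92, 123]
  SqiIII (TGAG, off=1): starts [2, 59, 98, 115] → cuts [3, 60, 99, 116]

Pooled cuts: [3, 12, 19, 28, 32, 60, 70, 77, 87, 92, 99, 109, 116, 123]

Fragment lengths:
  [0,3): 3 bp
  [3,12): 9 bp
  [12,19): 7 bp
  [19,28): 9 bp
  [28,32): 4 bp
  [32,60): 28 bp
  [60,70): 10 bp
  [70,77): 7 bp
  [77,87): 10 bp
  [87,92): 5 bp
  [92,99): 7 bp
  [99,109): 10 bp
  [109,116): 7 bp
  [116,123): 7 bp
  [123,126): 3 bp

[3,3,4,5,7,7,7,7,7,9,9,10,10,10,28]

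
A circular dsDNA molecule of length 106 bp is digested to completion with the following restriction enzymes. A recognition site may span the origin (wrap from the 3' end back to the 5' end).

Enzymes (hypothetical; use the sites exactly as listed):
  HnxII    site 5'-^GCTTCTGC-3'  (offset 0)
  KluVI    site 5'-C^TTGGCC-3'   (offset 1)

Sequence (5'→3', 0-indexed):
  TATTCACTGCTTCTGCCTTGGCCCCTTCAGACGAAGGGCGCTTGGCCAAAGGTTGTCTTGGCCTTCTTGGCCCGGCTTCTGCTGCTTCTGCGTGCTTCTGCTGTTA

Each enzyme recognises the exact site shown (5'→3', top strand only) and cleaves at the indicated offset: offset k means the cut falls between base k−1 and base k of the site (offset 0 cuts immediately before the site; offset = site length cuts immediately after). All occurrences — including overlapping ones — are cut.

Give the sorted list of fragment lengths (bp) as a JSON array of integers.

Site scan:
  HnxII GCTTCTGC/0: at [8, 74, 83, 93] ⇒ [8, 74, 83, 93]
  KluVI CTTGGCC/1: at [16, 40, 56, 65] ⇒ [17, 41, 57, 66]

All cut coordinates (distinct, sorted): [8, 17, 41, 57, 66, 74, 83, 93]

Fragments:
  8→17: 9 bp
  17→41: 24 bp
  41→57: 16 bp
  57→66: 9 bp
  66→74: 8 bp
  74→83: 9 bp
  83→93: 10 bp
  93→8 (wrap): 106-93+8 = 21 bp

[8,9,9,9,10,16,21,24]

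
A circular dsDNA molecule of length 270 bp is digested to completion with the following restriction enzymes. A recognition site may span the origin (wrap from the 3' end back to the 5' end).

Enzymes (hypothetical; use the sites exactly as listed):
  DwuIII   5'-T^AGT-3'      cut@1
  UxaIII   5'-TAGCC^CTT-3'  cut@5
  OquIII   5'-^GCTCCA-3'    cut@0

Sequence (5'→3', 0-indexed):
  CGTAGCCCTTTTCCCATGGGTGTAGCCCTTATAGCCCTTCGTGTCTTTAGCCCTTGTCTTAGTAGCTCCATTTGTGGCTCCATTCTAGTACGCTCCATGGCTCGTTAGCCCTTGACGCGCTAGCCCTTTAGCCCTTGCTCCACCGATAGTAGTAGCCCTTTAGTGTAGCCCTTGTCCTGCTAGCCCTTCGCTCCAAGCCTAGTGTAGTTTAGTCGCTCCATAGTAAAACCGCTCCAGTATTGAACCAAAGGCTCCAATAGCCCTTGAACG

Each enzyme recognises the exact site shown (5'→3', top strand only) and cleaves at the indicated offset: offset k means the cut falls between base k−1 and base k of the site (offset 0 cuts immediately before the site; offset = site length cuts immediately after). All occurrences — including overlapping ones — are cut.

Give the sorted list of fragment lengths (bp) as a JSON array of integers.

Site scan:
  DwuIII (TAGT, off=1): starts [59, 85, 146, 149, 160, 199, 204, 209, 220] → cuts [60, 86, 147, 150, 161, 200, 205, 210, 221]
  UxaIII (TAGCCCTT, off=5): starts [2, 22, 31, 47, 105, 120, 128, 152, 165, 180, 257] → cuts [7, 27, 36, 52, 110, 125, 133, 157, 170, 185, 262]
  OquIII (GCTCCA, off=0): starts [64, 76, 91, 136, 189, 214, 230, 250] → cuts [64, 76, 91, 136, 189, 214, 230, 250]

All cut coordinates (distinct, sorted): [7, 27, 36, 52, 60, 64, 76, 86, 91, 110, 125, 133, 136, 147, 150, 157, 161, 170, 185, 189, 200, 205, 210, 214, 221, 230, 250, 262]

Fragment lengths:
  7→27: 20 bp
  27→36: 9 bp
  36→52: 16 bp
  52→60: 8 bp
  60→64: 4 bp
  64→76: 12 bp
  76→86: 10 bp
  86→91: 5 bp
  91→110: 19 bp
  110→125: 15 bp
  125→133: 8 bp
  133→136: 3 bp
  136→147: 11 bp
  147→150: 3 bp
  150→157: 7 bp
  157→161: 4 bp
  161→170: 9 bp
  170→185: 15 bp
  185→189: 4 bp
  189→200: 11 bp
  200→205: 5 bp
  205→210: 5 bp
  210→214: 4 bp
  214→221: 7 bp
  221→230: 9 bp
  230→250: 20 bp
  250→262: 12 bp
  262→7 (wrap): 270-262+7 = 15 bp

[3,3,4,4,4,4,5,5,5,7,7,8,8,9,9,9,10,11,11,12,12,15,15,15,16,19,20,20]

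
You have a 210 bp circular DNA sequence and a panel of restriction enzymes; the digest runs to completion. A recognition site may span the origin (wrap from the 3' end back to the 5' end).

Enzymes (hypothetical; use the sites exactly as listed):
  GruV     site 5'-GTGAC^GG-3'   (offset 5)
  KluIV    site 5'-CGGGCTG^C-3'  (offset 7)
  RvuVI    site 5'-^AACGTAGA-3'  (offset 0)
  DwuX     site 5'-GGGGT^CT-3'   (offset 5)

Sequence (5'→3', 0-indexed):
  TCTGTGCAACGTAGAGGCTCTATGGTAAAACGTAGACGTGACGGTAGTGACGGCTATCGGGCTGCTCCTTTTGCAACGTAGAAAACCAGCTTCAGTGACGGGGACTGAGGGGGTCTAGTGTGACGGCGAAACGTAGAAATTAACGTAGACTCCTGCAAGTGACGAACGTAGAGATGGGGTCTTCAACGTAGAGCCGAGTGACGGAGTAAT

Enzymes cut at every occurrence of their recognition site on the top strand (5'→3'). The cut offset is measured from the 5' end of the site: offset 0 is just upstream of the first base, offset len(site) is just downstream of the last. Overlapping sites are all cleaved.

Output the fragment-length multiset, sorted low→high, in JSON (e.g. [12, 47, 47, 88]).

[4,5,9,10,10,12,13,14,15,15,16,18,21,23,25]

Scan for sites:
  GruV (GTGACGG, off=5): starts [37, 46, 94, 119, 197] → cuts [42, 51, 99, 124, 202]
  KluIV (CGGGCTGC, off=7): starts [57] → cuts [64]
  RvuVI (AACGTAGA, off=0): starts [7, 28, 74, 129, 141, 164, 184] → cuts [7, 28, 74, 129, 141, 164, 184]
  DwuX (GGGGTCT, off=5): starts [109, 175] → cuts [114, 180]

All cut coordinates (distinct, sorted): [7, 28, 42, 51, 64, 74, 99, 114, 124, 129, 141, 164, 180, 184, 202]

Fragments:
  7→28: 21 bp
  28→42: 14 bp
  42→51: 9 bp
  51→64: 13 bp
  64→74: 10 bp
  74→99: 25 bp
  99→114: 15 bp
  114→124: 10 bp
  124→129: 5 bp
  129→141: 12 bp
  141→164: 23 bp
  164→180: 16 bp
  180→184: 4 bp
  184→202: 18 bp
  202→7 (wrap): 210-202+7 = 15 bp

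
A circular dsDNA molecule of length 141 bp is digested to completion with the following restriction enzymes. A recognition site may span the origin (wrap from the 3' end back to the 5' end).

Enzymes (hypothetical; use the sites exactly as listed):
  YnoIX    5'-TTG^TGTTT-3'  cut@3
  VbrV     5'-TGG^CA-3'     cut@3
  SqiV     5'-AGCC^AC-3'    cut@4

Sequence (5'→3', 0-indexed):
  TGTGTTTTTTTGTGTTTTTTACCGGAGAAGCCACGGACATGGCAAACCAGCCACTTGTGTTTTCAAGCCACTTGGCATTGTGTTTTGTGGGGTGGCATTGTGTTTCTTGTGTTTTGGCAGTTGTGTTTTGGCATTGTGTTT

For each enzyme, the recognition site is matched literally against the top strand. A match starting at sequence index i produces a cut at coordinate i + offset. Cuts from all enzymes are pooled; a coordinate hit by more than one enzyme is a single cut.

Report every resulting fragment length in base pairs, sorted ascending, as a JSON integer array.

[5,5,5,5,6,6,7,8,8,9,10,10,10,12,15,20]

Per-enzyme occurrences:
  YnoIX TTGTGTTT/3: at [9, 54, 77, 97, 106, 120, 133, 140] ⇒ [2, 12, 57, 80, 100, 109, 123, 136]
  VbrV TGGCA/3: at [39, 72, 92, 114, 128] ⇒ [42, 75, 95, 117, 131]
  SqiV AGCCAC/4: at [28, 48, 65] ⇒ [32, 52, 69]

All cut coordinates (distinct, sorted): [2, 12, 32, 42, 52, 57, 69, 75, 80, 95, 100, 109, 117, 123, 131, 136]

Fragment lengths:
  2→12: 10 bp
  12→32: 20 bp
  32→42: 10 bp
  42→52: 10 bp
  52→57: 5 bp
  57→69: 12 bp
  69→75: 6 bp
  75→80: 5 bp
  80→95: 15 bp
  95→100: 5 bp
  100→109: 9 bp
  109→117: 8 bp
  117→123: 6 bp
  123→131: 8 bp
  131→136: 5 bp
  136→2 (wrap): 141-136+2 = 7 bp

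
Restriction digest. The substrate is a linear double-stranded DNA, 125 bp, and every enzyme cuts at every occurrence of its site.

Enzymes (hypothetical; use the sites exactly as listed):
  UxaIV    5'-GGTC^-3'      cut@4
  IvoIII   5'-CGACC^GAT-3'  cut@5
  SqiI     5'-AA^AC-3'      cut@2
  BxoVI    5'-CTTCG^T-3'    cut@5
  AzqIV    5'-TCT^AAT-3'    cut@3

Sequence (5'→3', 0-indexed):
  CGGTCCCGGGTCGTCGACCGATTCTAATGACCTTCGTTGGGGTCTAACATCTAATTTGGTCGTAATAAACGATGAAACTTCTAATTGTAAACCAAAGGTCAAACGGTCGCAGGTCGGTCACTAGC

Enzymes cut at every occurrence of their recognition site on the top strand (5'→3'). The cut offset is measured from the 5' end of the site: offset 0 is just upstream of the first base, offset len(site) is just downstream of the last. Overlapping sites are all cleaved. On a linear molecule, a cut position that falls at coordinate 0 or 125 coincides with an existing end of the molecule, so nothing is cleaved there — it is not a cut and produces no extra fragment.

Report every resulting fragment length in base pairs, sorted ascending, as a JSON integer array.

[2,4,5,6,6,6,6,7,7,7,7,8,8,8,8,9,10,11]

Site scan:
  UxaIV (GGTC, off=4): starts [1, 8, 40, 57, 96, 104, 111, 115] → cuts [5, 12, 44, 61, 100, 108, 115, 119]
  IvoIII (CGACCGAT, off=5): starts [14] → cuts [19]
  SqiI (AAAC, off=2): starts [66, 74, 88, 100] → cuts [68, 76, 90, 102]
  BxoVI (CTTCGT, off=5): starts [31] → cuts [36]
  AzqIV (TCTAAT, off=3): starts [22, 49, 79] → cuts [25, 52, 82]

Pooled cuts: [5, 12, 19, 25, 36, 44, 52, 61, 68, 76, 82, 90, 100, 102, 108, 115, 119]

Fragments:
  [0,5): 5 bp
  [5,12): 7 bp
  [12,19): 7 bp
  [19,25): 6 bp
  [25,36): 11 bp
  [36,44): 8 bp
  [44,52): 8 bp
  [52,61): 9 bp
  [61,68): 7 bp
  [68,76): 8 bp
  [76,82): 6 bp
  [82,90): 8 bp
  [90,100): 10 bp
  [100,102): 2 bp
  [102,108): 6 bp
  [108,115): 7 bp
  [115,119): 4 bp
  [119,125): 6 bp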